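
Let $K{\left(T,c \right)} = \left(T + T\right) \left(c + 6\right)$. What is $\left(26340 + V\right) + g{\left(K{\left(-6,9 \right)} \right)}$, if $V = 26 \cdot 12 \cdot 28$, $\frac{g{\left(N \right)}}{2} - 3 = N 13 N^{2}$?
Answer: $-151596918$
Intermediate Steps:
$K{\left(T,c \right)} = 2 T \left(6 + c\right)$
$g{\left(N \right)} = 6 + 26 N^{3}$ ($g{\left(N \right)} = 6 + 2 N 13 N^{2} = 6 + 2 \cdot 13 N N^{2} = 6 + 2 \cdot 13 N^{3} = 6 + 26 N^{3}$)
$V = 8736$ ($V = 312 \cdot 28 = 8736$)
$\left(26340 + V\right) + g{\left(K{\left(-6,9 \right)} \right)} = \left(26340 + 8736\right) + \left(6 + 26 \left(2 \left(-6\right) \left(6 + 9\right)\right)^{3}\right) = 35076 + \left(6 + 26 \left(2 \left(-6\right) 15\right)^{3}\right) = 35076 + \left(6 + 26 \left(-180\right)^{3}\right) = 35076 + \left(6 + 26 \left(-5832000\right)\right) = 35076 + \left(6 - 151632000\right) = 35076 - 151631994 = -151596918$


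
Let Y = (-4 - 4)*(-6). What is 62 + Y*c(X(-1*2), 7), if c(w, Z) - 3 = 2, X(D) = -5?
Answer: 302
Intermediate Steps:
c(w, Z) = 5 (c(w, Z) = 3 + 2 = 5)
Y = 48 (Y = -8*(-6) = 48)
62 + Y*c(X(-1*2), 7) = 62 + 48*5 = 62 + 240 = 302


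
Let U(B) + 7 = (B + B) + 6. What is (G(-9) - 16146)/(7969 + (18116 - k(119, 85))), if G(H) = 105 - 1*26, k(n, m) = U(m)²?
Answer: 16067/2476 ≈ 6.4891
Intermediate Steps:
U(B) = -1 + 2*B (U(B) = -7 + ((B + B) + 6) = -7 + (2*B + 6) = -7 + (6 + 2*B) = -1 + 2*B)
k(n, m) = (-1 + 2*m)²
G(H) = 79 (G(H) = 105 - 26 = 79)
(G(-9) - 16146)/(7969 + (18116 - k(119, 85))) = (79 - 16146)/(7969 + (18116 - (-1 + 2*85)²)) = -16067/(7969 + (18116 - (-1 + 170)²)) = -16067/(7969 + (18116 - 1*169²)) = -16067/(7969 + (18116 - 1*28561)) = -16067/(7969 + (18116 - 28561)) = -16067/(7969 - 10445) = -16067/(-2476) = -16067*(-1/2476) = 16067/2476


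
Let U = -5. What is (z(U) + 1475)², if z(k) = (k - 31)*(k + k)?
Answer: 3367225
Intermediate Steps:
z(k) = 2*k*(-31 + k) (z(k) = (-31 + k)*(2*k) = 2*k*(-31 + k))
(z(U) + 1475)² = (2*(-5)*(-31 - 5) + 1475)² = (2*(-5)*(-36) + 1475)² = (360 + 1475)² = 1835² = 3367225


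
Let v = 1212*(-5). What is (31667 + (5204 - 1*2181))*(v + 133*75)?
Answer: 135811350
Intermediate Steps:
v = -6060
(31667 + (5204 - 1*2181))*(v + 133*75) = (31667 + (5204 - 1*2181))*(-6060 + 133*75) = (31667 + (5204 - 2181))*(-6060 + 9975) = (31667 + 3023)*3915 = 34690*3915 = 135811350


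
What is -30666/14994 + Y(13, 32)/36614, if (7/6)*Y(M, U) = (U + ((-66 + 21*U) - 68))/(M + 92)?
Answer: -93561263/45749193 ≈ -2.0451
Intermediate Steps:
Y(M, U) = 6*(-134 + 22*U)/(7*(92 + M)) (Y(M, U) = 6*((U + ((-66 + 21*U) - 68))/(M + 92))/7 = 6*((U + (-134 + 21*U))/(92 + M))/7 = 6*((-134 + 22*U)/(92 + M))/7 = 6*(-134 + 22*U)/(7*(92 + M)))
-30666/14994 + Y(13, 32)/36614 = -30666/14994 + (12*(-67 + 11*32)/(7*(92 + 13)))/36614 = -30666*1/14994 + ((12/7)*(-67 + 352)/105)*(1/36614) = -5111/2499 + ((12/7)*(1/105)*285)*(1/36614) = -5111/2499 + (228/49)*(1/36614) = -5111/2499 + 114/897043 = -93561263/45749193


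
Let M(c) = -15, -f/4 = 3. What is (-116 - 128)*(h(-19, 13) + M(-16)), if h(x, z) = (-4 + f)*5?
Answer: 23180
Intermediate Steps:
f = -12 (f = -4*3 = -12)
h(x, z) = -80 (h(x, z) = (-4 - 12)*5 = -16*5 = -80)
(-116 - 128)*(h(-19, 13) + M(-16)) = (-116 - 128)*(-80 - 15) = -244*(-95) = 23180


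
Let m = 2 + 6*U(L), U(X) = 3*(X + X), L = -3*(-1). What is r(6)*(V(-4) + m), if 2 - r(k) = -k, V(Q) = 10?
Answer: 960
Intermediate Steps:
L = 3
U(X) = 6*X (U(X) = 3*(2*X) = 6*X)
r(k) = 2 + k (r(k) = 2 - (-1)*k = 2 + k)
m = 110 (m = 2 + 6*(6*3) = 2 + 6*18 = 2 + 108 = 110)
r(6)*(V(-4) + m) = (2 + 6)*(10 + 110) = 8*120 = 960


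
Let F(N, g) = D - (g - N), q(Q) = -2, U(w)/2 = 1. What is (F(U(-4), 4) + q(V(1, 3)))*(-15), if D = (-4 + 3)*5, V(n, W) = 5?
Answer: 135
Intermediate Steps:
U(w) = 2 (U(w) = 2*1 = 2)
D = -5 (D = -1*5 = -5)
F(N, g) = -5 + N - g (F(N, g) = -5 - (g - N) = -5 + (N - g) = -5 + N - g)
(F(U(-4), 4) + q(V(1, 3)))*(-15) = ((-5 + 2 - 1*4) - 2)*(-15) = ((-5 + 2 - 4) - 2)*(-15) = (-7 - 2)*(-15) = -9*(-15) = 135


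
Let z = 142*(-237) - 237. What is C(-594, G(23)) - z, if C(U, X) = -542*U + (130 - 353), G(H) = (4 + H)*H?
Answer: 355616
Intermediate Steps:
G(H) = H*(4 + H)
z = -33891 (z = -33654 - 237 = -33891)
C(U, X) = -223 - 542*U (C(U, X) = -542*U - 223 = -223 - 542*U)
C(-594, G(23)) - z = (-223 - 542*(-594)) - 1*(-33891) = (-223 + 321948) + 33891 = 321725 + 33891 = 355616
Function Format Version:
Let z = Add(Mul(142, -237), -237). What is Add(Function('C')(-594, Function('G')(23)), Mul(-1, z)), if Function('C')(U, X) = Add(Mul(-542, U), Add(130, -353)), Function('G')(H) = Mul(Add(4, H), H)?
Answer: 355616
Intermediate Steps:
Function('G')(H) = Mul(H, Add(4, H))
z = -33891 (z = Add(-33654, -237) = -33891)
Function('C')(U, X) = Add(-223, Mul(-542, U)) (Function('C')(U, X) = Add(Mul(-542, U), -223) = Add(-223, Mul(-542, U)))
Add(Function('C')(-594, Function('G')(23)), Mul(-1, z)) = Add(Add(-223, Mul(-542, -594)), Mul(-1, -33891)) = Add(Add(-223, 321948), 33891) = Add(321725, 33891) = 355616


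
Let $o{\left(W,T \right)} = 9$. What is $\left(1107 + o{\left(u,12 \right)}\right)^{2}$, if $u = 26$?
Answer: $1245456$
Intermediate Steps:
$\left(1107 + o{\left(u,12 \right)}\right)^{2} = \left(1107 + 9\right)^{2} = 1116^{2} = 1245456$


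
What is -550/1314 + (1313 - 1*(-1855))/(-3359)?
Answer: -3005101/2206863 ≈ -1.3617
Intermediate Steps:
-550/1314 + (1313 - 1*(-1855))/(-3359) = -550*1/1314 + (1313 + 1855)*(-1/3359) = -275/657 + 3168*(-1/3359) = -275/657 - 3168/3359 = -3005101/2206863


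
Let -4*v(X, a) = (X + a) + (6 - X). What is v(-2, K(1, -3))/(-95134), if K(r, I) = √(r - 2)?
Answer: 3/190268 + I/380536 ≈ 1.5767e-5 + 2.6279e-6*I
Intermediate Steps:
K(r, I) = √(-2 + r)
v(X, a) = -3/2 - a/4 (v(X, a) = -((X + a) + (6 - X))/4 = -(6 + a)/4 = -3/2 - a/4)
v(-2, K(1, -3))/(-95134) = (-3/2 - √(-2 + 1)/4)/(-95134) = (-3/2 - I/4)*(-1/95134) = 3/190268 + I/380536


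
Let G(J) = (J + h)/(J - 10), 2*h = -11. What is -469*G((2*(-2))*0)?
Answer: -5159/20 ≈ -257.95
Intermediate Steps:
h = -11/2 (h = (½)*(-11) = -11/2 ≈ -5.5000)
G(J) = (-11/2 + J)/(-10 + J) (G(J) = (J - 11/2)/(J - 10) = (-11/2 + J)/(-10 + J))
-469*G((2*(-2))*0) = -469*(-11/2 + (2*(-2))*0)/(-10 + (2*(-2))*0) = -469*(-11/2 - 4*0)/(-10 - 4*0) = -469*(-11/2 + 0)/(-10 + 0) = -469*-11/2/(-10) = -469*(-⅒*(-11/2)) = -469*11/20 = -1*5159/20 = -5159/20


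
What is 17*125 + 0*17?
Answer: 2125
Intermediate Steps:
17*125 + 0*17 = 2125 + 0 = 2125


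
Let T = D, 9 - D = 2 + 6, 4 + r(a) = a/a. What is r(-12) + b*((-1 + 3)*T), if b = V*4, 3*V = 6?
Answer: 13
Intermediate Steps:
V = 2 (V = (⅓)*6 = 2)
r(a) = -3 (r(a) = -4 + a/a = -4 + 1 = -3)
D = 1 (D = 9 - (2 + 6) = 9 - 1*8 = 9 - 8 = 1)
T = 1
b = 8 (b = 2*4 = 8)
r(-12) + b*((-1 + 3)*T) = -3 + 8*((-1 + 3)*1) = -3 + 8*(2*1) = -3 + 8*2 = -3 + 16 = 13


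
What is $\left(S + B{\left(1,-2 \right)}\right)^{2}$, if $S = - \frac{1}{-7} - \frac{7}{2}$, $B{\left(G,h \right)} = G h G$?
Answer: $\frac{5625}{196} \approx 28.699$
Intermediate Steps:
$B{\left(G,h \right)} = h G^{2}$
$S = - \frac{47}{14}$ ($S = \left(-1\right) \left(- \frac{1}{7}\right) - \frac{7}{2} = \frac{1}{7} - \frac{7}{2} = - \frac{47}{14} \approx -3.3571$)
$\left(S + B{\left(1,-2 \right)}\right)^{2} = \left(- \frac{47}{14} - 2 \cdot 1^{2}\right)^{2} = \left(- \frac{47}{14} - 2\right)^{2} = \left(- \frac{75}{14}\right)^{2} = \frac{5625}{196}$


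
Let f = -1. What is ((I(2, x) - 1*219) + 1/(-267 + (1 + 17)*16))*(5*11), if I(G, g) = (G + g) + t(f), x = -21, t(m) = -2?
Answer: -277145/21 ≈ -13197.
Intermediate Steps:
I(G, g) = -2 + G + g (I(G, g) = (G + g) - 2 = -2 + G + g)
((I(2, x) - 1*219) + 1/(-267 + (1 + 17)*16))*(5*11) = (((-2 + 2 - 21) - 1*219) + 1/(-267 + (1 + 17)*16))*(5*11) = ((-21 - 219) + 1/(-267 + 18*16))*55 = (-240 + 1/(-267 + 288))*55 = (-240 + 1/21)*55 = -5039/21*55 = -277145/21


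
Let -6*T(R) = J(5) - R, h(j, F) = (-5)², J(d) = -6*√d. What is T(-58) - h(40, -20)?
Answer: -104/3 + √5 ≈ -32.431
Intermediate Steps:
h(j, F) = 25
T(R) = √5 + R/6 (T(R) = -(-6*√5 - R)/6 = -(-R - 6*√5)/6 = √5 + R/6)
T(-58) - h(40, -20) = (√5 + (⅙)*(-58)) - 1*25 = (√5 - 29/3) - 25 = (-29/3 + √5) - 25 = -104/3 + √5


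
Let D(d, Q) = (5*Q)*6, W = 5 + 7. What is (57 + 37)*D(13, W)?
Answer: 33840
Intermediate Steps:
W = 12
D(d, Q) = 30*Q
(57 + 37)*D(13, W) = (57 + 37)*(30*12) = 94*360 = 33840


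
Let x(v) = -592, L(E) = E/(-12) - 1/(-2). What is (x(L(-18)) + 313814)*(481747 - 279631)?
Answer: 63307177752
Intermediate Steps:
L(E) = ½ - E/12 (L(E) = E*(-1/12) - 1*(-½) = -E/12 + ½ = ½ - E/12)
(x(L(-18)) + 313814)*(481747 - 279631) = (-592 + 313814)*(481747 - 279631) = 313222*202116 = 63307177752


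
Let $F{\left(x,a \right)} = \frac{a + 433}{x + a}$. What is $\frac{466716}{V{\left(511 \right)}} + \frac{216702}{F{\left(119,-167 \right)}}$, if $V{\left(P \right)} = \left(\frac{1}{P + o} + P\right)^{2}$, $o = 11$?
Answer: $- \frac{370032928643527200}{9463193130517} \approx -39102.0$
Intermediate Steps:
$V{\left(P \right)} = \left(P + \frac{1}{11 + P}\right)^{2}$ ($V{\left(P \right)} = \left(\frac{1}{P + 11} + P\right)^{2} = \left(\frac{1}{11 + P} + P\right)^{2} = \left(P + \frac{1}{11 + P}\right)^{2}$)
$F{\left(x,a \right)} = \frac{433 + a}{a + x}$
$\frac{466716}{V{\left(511 \right)}} + \frac{216702}{F{\left(119,-167 \right)}} = \frac{466716}{\frac{1}{\left(11 + 511\right)^{2}} \left(1 + 511^{2} + 11 \cdot 511\right)^{2}} + \frac{216702}{\frac{1}{-167 + 119} \left(433 - 167\right)} = \frac{466716}{\frac{1}{272484} \left(1 + 261121 + 5621\right)^{2}} + \frac{216702}{\frac{1}{-48} \cdot 266} = \frac{466716}{\frac{1}{272484} \cdot 266743^{2}} + \frac{216702}{\left(- \frac{1}{48}\right) 266} = \frac{466716}{\frac{1}{272484} \cdot 71151828049} + \frac{216702}{- \frac{133}{24}} = \frac{466716}{\frac{71151828049}{272484}} + 216702 \left(- \frac{24}{133}\right) = 466716 \cdot \frac{272484}{71151828049} - \frac{5200848}{133} = \frac{127172642544}{71151828049} - \frac{5200848}{133} = - \frac{370032928643527200}{9463193130517}$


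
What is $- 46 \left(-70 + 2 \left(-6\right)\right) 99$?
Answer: $373428$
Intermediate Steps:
$- 46 \left(-70 + 2 \left(-6\right)\right) 99 = - 46 \left(-70 - 12\right) 99 = \left(-46\right) \left(-82\right) 99 = 3772 \cdot 99 = 373428$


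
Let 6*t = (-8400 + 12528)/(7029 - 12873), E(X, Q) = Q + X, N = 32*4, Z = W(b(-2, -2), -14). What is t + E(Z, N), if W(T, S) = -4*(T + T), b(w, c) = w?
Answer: 210212/1461 ≈ 143.88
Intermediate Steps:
W(T, S) = -8*T
Z = 16 (Z = -8*(-2) = 16)
N = 128
t = -172/1461 (t = ((-8400 + 12528)/(7029 - 12873))/6 = (4128/(-5844))/6 = (4128*(-1/5844))/6 = (1/6)*(-344/487) = -172/1461 ≈ -0.11773)
t + E(Z, N) = -172/1461 + (128 + 16) = -172/1461 + 144 = 210212/1461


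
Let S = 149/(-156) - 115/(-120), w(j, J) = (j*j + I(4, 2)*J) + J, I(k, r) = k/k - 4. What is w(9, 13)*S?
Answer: 55/312 ≈ 0.17628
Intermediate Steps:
I(k, r) = -3 (I(k, r) = 1 - 4 = -3)
w(j, J) = j**2 - 2*J (w(j, J) = (j*j - 3*J) + J = (j**2 - 3*J) + J = j**2 - 2*J)
S = 1/312 (S = 149*(-1/156) - 115*(-1/120) = -149/156 + 23/24 = 1/312 ≈ 0.0032051)
w(9, 13)*S = (9**2 - 2*13)*(1/312) = (81 - 26)*(1/312) = 55*(1/312) = 55/312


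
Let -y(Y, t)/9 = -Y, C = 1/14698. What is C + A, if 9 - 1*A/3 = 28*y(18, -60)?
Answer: -199613537/14698 ≈ -13581.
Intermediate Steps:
C = 1/14698 ≈ 6.8036e-5
y(Y, t) = 9*Y (y(Y, t) = -(-9)*Y = 9*Y)
A = -13581 (A = 27 - 84*9*18 = 27 - 84*162 = 27 - 3*4536 = 27 - 13608 = -13581)
C + A = 1/14698 - 13581 = -199613537/14698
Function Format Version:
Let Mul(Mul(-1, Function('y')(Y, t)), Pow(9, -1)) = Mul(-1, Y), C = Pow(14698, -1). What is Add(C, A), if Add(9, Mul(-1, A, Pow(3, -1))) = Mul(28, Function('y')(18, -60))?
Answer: Rational(-199613537, 14698) ≈ -13581.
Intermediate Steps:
C = Rational(1, 14698) ≈ 6.8036e-5
Function('y')(Y, t) = Mul(9, Y) (Function('y')(Y, t) = Mul(-9, Mul(-1, Y)) = Mul(9, Y))
A = -13581 (A = Add(27, Mul(-3, Mul(28, Mul(9, 18)))) = Add(27, Mul(-3, Mul(28, 162))) = Add(27, Mul(-3, 4536)) = Add(27, -13608) = -13581)
Add(C, A) = Add(Rational(1, 14698), -13581) = Rational(-199613537, 14698)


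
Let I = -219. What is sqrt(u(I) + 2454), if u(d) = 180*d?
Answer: I*sqrt(36966) ≈ 192.27*I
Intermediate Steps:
sqrt(u(I) + 2454) = sqrt(180*(-219) + 2454) = sqrt(-39420 + 2454) = sqrt(-36966) = I*sqrt(36966)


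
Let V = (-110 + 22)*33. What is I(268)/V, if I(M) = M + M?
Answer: -67/363 ≈ -0.18457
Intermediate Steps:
I(M) = 2*M
V = -2904 (V = -88*33 = -2904)
I(268)/V = (2*268)/(-2904) = 536*(-1/2904) = -67/363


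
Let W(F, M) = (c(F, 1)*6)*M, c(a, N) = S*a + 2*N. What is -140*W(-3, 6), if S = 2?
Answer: 20160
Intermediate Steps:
c(a, N) = 2*N + 2*a (c(a, N) = 2*a + 2*N = 2*N + 2*a)
W(F, M) = M*(12 + 12*F) (W(F, M) = ((2*1 + 2*F)*6)*M = ((2 + 2*F)*6)*M = (12 + 12*F)*M = M*(12 + 12*F))
-140*W(-3, 6) = -1680*6*(1 - 3) = -1680*6*(-2) = -140*(-144) = 20160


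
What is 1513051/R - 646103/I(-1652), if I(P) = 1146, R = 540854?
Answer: -86928358879/154954671 ≈ -560.99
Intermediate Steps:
1513051/R - 646103/I(-1652) = 1513051/540854 - 646103/1146 = -86928358879/154954671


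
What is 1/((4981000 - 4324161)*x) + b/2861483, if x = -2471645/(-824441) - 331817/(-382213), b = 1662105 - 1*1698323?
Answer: -28980728236994215076525/2289757616162208023378634 ≈ -0.012657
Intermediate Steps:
b = -36218 (b = 1662105 - 1698323 = -36218)
x = 1218258389682/315112067933 (x = -2471645*(-1/824441) - 331817*(-1/382213) = 2471645/824441 + 331817/382213 = 1218258389682/315112067933 ≈ 3.8661)
1/((4981000 - 4324161)*x) + b/2861483 = 1/((4981000 - 4324161)*(1218258389682/315112067933)) - 36218/2861483 = (315112067933/1218258389682)/656839 - 36218*1/2861483 = (1/656839)*(315112067933/1218258389682) - 36218/2861483 = 315112067933/800199622420335198 - 36218/2861483 = -28980728236994215076525/2289757616162208023378634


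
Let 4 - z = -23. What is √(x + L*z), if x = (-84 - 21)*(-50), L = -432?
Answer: I*√6414 ≈ 80.087*I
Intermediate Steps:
z = 27 (z = 4 - 1*(-23) = 4 + 23 = 27)
x = 5250 (x = -105*(-50) = 5250)
√(x + L*z) = √(5250 - 432*27) = √(5250 - 11664) = √(-6414) = I*√6414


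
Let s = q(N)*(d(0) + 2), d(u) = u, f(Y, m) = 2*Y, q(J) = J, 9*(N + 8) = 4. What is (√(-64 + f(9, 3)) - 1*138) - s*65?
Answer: 7598/9 + I*√46 ≈ 844.22 + 6.7823*I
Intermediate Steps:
N = -68/9 (N = -8 + (⅑)*4 = -8 + 4/9 = -68/9 ≈ -7.5556)
s = -136/9 (s = -68*(0 + 2)/9 = -68/9*2 = -136/9 ≈ -15.111)
(√(-64 + f(9, 3)) - 1*138) - s*65 = (√(-64 + 2*9) - 1*138) - (-136)*65/9 = (√(-64 + 18) - 138) - 1*(-8840/9) = (√(-46) - 138) + 8840/9 = (I*√46 - 138) + 8840/9 = (-138 + I*√46) + 8840/9 = 7598/9 + I*√46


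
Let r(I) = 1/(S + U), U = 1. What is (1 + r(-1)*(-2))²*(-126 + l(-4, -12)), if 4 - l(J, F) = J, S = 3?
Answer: -59/2 ≈ -29.500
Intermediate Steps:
l(J, F) = 4 - J
r(I) = ¼ (r(I) = 1/(3 + 1) = 1/4 = ¼)
(1 + r(-1)*(-2))²*(-126 + l(-4, -12)) = (1 + (¼)*(-2))²*(-126 + (4 - 1*(-4))) = (1 - ½)²*(-126 + (4 + 4)) = (½)²*(-126 + 8) = (¼)*(-118) = -59/2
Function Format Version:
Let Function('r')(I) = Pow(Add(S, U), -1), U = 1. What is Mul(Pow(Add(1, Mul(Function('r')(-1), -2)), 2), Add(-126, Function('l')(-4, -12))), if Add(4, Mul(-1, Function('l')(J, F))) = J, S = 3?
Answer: Rational(-59, 2) ≈ -29.500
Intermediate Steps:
Function('l')(J, F) = Add(4, Mul(-1, J))
Function('r')(I) = Rational(1, 4) (Function('r')(I) = Pow(Add(3, 1), -1) = Pow(4, -1) = Rational(1, 4))
Mul(Pow(Add(1, Mul(Function('r')(-1), -2)), 2), Add(-126, Function('l')(-4, -12))) = Mul(Pow(Add(1, Mul(Rational(1, 4), -2)), 2), Add(-126, Add(4, Mul(-1, -4)))) = Mul(Pow(Add(1, Rational(-1, 2)), 2), Add(-126, Add(4, 4))) = Mul(Pow(Rational(1, 2), 2), Add(-126, 8)) = Mul(Rational(1, 4), -118) = Rational(-59, 2)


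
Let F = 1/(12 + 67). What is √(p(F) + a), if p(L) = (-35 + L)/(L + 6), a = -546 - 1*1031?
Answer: I*√14284941/95 ≈ 39.785*I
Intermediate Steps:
F = 1/79 ≈ 0.012658
a = -1577 (a = -546 - 1031 = -1577)
p(L) = (-35 + L)/(6 + L)
√(p(F) + a) = √((-35 + 1/79)/(6 + 1/79) - 1577) = √(-2764/79/(475/79) - 1577) = √((79/475)*(-2764/79) - 1577) = √(-2764/475 - 1577) = √(-751839/475) = I*√14284941/95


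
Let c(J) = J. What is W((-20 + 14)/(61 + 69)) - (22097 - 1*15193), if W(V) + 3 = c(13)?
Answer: -6894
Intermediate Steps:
W(V) = 10 (W(V) = -3 + 13 = 10)
W((-20 + 14)/(61 + 69)) - (22097 - 1*15193) = 10 - (22097 - 1*15193) = 10 - (22097 - 15193) = 10 - 1*6904 = 10 - 6904 = -6894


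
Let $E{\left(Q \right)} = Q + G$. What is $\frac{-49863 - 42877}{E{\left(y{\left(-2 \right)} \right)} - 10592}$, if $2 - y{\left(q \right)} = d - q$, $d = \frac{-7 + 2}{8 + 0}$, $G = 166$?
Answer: $\frac{741920}{83403} \approx 8.8956$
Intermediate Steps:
$d = - \frac{5}{8} \approx -0.625$
$y{\left(q \right)} = \frac{21}{8} + q$ ($y{\left(q \right)} = 2 - \left(- \frac{5}{8} - q\right) = 2 + \left(\frac{5}{8} + q\right) = \frac{21}{8} + q$)
$E{\left(Q \right)} = 166 + Q$ ($E{\left(Q \right)} = Q + 166 = 166 + Q$)
$\frac{-49863 - 42877}{E{\left(y{\left(-2 \right)} \right)} - 10592} = \frac{-49863 - 42877}{\left(166 + \left(\frac{21}{8} - 2\right)\right) - 10592} = - \frac{92740}{\left(166 + \frac{5}{8}\right) - 10592} = - \frac{92740}{\frac{1333}{8} - 10592} = - \frac{92740}{- \frac{83403}{8}} = \left(-92740\right) \left(- \frac{8}{83403}\right) = \frac{741920}{83403}$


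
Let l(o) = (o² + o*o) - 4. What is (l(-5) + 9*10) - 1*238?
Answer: -102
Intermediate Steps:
l(o) = -4 + 2*o² (l(o) = (o² + o²) - 4 = 2*o² - 4 = -4 + 2*o²)
(l(-5) + 9*10) - 1*238 = ((-4 + 2*(-5)²) + 9*10) - 1*238 = ((-4 + 2*25) + 90) - 238 = ((-4 + 50) + 90) - 238 = (46 + 90) - 238 = 136 - 238 = -102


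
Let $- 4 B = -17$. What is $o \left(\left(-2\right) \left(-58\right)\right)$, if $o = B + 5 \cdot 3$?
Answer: $2233$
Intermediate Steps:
$B = \frac{17}{4}$ ($B = \left(- \frac{1}{4}\right) \left(-17\right) = \frac{17}{4} \approx 4.25$)
$o = \frac{77}{4}$ ($o = \frac{17}{4} + 5 \cdot 3 = \frac{17}{4} + 15 = \frac{77}{4} \approx 19.25$)
$o \left(\left(-2\right) \left(-58\right)\right) = \frac{77 \left(\left(-2\right) \left(-58\right)\right)}{4} = \frac{77}{4} \cdot 116 = 2233$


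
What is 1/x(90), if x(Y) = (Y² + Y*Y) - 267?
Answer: 1/15933 ≈ 6.2763e-5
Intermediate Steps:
x(Y) = -267 + 2*Y² (x(Y) = (Y² + Y²) - 267 = 2*Y² - 267 = -267 + 2*Y²)
1/x(90) = 1/(-267 + 2*90²) = 1/(-267 + 2*8100) = 1/(-267 + 16200) = 1/15933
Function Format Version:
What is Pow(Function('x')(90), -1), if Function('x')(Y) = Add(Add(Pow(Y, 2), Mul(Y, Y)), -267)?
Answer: Rational(1, 15933) ≈ 6.2763e-5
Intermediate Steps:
Function('x')(Y) = Add(-267, Mul(2, Pow(Y, 2))) (Function('x')(Y) = Add(Add(Pow(Y, 2), Pow(Y, 2)), -267) = Add(Mul(2, Pow(Y, 2)), -267) = Add(-267, Mul(2, Pow(Y, 2))))
Pow(Function('x')(90), -1) = Pow(Add(-267, Mul(2, Pow(90, 2))), -1) = Pow(Add(-267, Mul(2, 8100)), -1) = Pow(Add(-267, 16200), -1) = Pow(15933, -1) = Rational(1, 15933)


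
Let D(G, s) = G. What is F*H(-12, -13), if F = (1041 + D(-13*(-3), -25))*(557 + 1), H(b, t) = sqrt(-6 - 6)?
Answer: 1205280*I*sqrt(3) ≈ 2.0876e+6*I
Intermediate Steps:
H(b, t) = 2*I*sqrt(3) (H(b, t) = sqrt(-12) = 2*I*sqrt(3))
F = 602640 (F = (1041 - 13*(-3))*(557 + 1) = (1041 + 39)*558 = 1080*558 = 602640)
F*H(-12, -13) = 602640*(2*I*sqrt(3)) = 1205280*I*sqrt(3)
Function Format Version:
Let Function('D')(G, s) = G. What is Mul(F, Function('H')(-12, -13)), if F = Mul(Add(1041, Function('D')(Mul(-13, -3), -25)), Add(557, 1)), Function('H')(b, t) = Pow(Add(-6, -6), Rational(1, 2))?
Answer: Mul(1205280, I, Pow(3, Rational(1, 2))) ≈ Mul(2.0876e+6, I)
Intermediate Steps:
Function('H')(b, t) = Mul(2, I, Pow(3, Rational(1, 2))) (Function('H')(b, t) = Pow(-12, Rational(1, 2)) = Mul(2, I, Pow(3, Rational(1, 2))))
F = 602640 (F = Mul(Add(1041, Mul(-13, -3)), Add(557, 1)) = Mul(Add(1041, 39), 558) = Mul(1080, 558) = 602640)
Mul(F, Function('H')(-12, -13)) = Mul(602640, Mul(2, I, Pow(3, Rational(1, 2)))) = Mul(1205280, I, Pow(3, Rational(1, 2)))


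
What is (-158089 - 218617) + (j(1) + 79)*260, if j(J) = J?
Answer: -355906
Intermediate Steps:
(-158089 - 218617) + (j(1) + 79)*260 = (-158089 - 218617) + (1 + 79)*260 = -376706 + 80*260 = -376706 + 20800 = -355906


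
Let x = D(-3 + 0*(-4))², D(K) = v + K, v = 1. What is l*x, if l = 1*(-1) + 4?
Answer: 12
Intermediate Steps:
D(K) = 1 + K
l = 3 (l = -1 + 4 = 3)
x = 4 (x = (1 + (-3 + 0*(-4)))² = (1 + (-3 + 0))² = (1 - 3)² = (-2)² = 4)
l*x = 3*4 = 12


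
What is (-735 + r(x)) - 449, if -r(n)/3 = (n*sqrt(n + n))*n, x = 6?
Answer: -1184 - 216*sqrt(3) ≈ -1558.1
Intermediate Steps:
r(n) = -3*sqrt(2)*n**(5/2) (r(n) = -3*n*sqrt(n + n)*n = -3*n*sqrt(2*n)*n = -3*n*(sqrt(2)*sqrt(n))*n = -3*sqrt(2)*n**(3/2)*n = -3*sqrt(2)*n**(5/2))
(-735 + r(x)) - 449 = (-735 - 3*sqrt(2)*6**(5/2)) - 449 = (-735 - 3*sqrt(2)*36*sqrt(6)) - 449 = (-735 - 216*sqrt(3)) - 449 = -1184 - 216*sqrt(3)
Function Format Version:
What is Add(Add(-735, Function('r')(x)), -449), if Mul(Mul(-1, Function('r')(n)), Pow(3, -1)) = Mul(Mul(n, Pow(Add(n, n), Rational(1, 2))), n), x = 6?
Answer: Add(-1184, Mul(-216, Pow(3, Rational(1, 2)))) ≈ -1558.1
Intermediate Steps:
Function('r')(n) = Mul(-3, Pow(2, Rational(1, 2)), Pow(n, Rational(5, 2))) (Function('r')(n) = Mul(-3, Mul(Mul(n, Pow(Add(n, n), Rational(1, 2))), n)) = Mul(-3, Mul(Mul(n, Pow(Mul(2, n), Rational(1, 2))), n)) = Mul(-3, Mul(Mul(n, Mul(Pow(2, Rational(1, 2)), Pow(n, Rational(1, 2)))), n)) = Mul(-3, Mul(Mul(Pow(2, Rational(1, 2)), Pow(n, Rational(3, 2))), n)) = Mul(-3, Mul(Pow(2, Rational(1, 2)), Pow(n, Rational(5, 2)))) = Mul(-3, Pow(2, Rational(1, 2)), Pow(n, Rational(5, 2))))
Add(Add(-735, Function('r')(x)), -449) = Add(Add(-735, Mul(-3, Pow(2, Rational(1, 2)), Pow(6, Rational(5, 2)))), -449) = Add(Add(-735, Mul(-3, Pow(2, Rational(1, 2)), Mul(36, Pow(6, Rational(1, 2))))), -449) = Add(Add(-735, Mul(-216, Pow(3, Rational(1, 2)))), -449) = Add(-1184, Mul(-216, Pow(3, Rational(1, 2))))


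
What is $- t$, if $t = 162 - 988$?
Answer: $826$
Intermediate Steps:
$t = -826$ ($t = 162 - 988 = -826$)
$- t = \left(-1\right) \left(-826\right) = 826$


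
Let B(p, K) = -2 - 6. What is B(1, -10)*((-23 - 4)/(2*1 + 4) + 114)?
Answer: -876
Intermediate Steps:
B(p, K) = -8
B(1, -10)*((-23 - 4)/(2*1 + 4) + 114) = -8*((-23 - 4)/(2*1 + 4) + 114) = -8*(-27/(2 + 4) + 114) = -8*(-27/6 + 114) = -8*(-27*⅙ + 114) = -8*(-9/2 + 114) = -8*219/2 = -876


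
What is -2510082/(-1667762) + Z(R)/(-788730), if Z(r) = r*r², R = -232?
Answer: 5701350313469/328853480565 ≈ 17.337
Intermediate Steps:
Z(r) = r³
-2510082/(-1667762) + Z(R)/(-788730) = -2510082/(-1667762) + (-232)³/(-788730) = -2510082*(-1/1667762) - 12487168*(-1/788730) = 1255041/833881 + 6243584/394365 = 5701350313469/328853480565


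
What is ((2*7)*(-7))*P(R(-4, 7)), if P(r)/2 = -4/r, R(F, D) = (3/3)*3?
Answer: 784/3 ≈ 261.33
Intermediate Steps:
R(F, D) = 3 (R(F, D) = (3*(⅓))*3 = 1*3 = 3)
P(r) = -8/r (P(r) = 2*(-4/r) = -8/r)
((2*7)*(-7))*P(R(-4, 7)) = ((2*7)*(-7))*(-8/3) = (14*(-7))*(-8*⅓) = -98*(-8/3) = 784/3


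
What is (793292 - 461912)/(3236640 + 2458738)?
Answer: 165690/2847689 ≈ 0.058184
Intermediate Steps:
(793292 - 461912)/(3236640 + 2458738) = 331380/5695378 = 331380*(1/5695378) = 165690/2847689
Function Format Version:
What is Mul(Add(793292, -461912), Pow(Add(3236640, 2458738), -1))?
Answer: Rational(165690, 2847689) ≈ 0.058184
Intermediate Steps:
Mul(Add(793292, -461912), Pow(Add(3236640, 2458738), -1)) = Mul(331380, Pow(5695378, -1)) = Mul(331380, Rational(1, 5695378)) = Rational(165690, 2847689)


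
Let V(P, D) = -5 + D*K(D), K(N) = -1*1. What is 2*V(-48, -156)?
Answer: 302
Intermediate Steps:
K(N) = -1
V(P, D) = -5 - D (V(P, D) = -5 + D*(-1) = -5 - D)
2*V(-48, -156) = 2*(-5 - 1*(-156)) = 2*(-5 + 156) = 2*151 = 302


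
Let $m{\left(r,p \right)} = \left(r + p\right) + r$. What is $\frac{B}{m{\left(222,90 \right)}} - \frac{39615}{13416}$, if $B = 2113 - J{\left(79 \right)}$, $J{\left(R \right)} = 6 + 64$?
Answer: $\frac{347471}{398008} \approx 0.87302$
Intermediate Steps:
$m{\left(r,p \right)} = p + 2 r$ ($m{\left(r,p \right)} = \left(p + r\right) + r = p + 2 r$)
$J{\left(R \right)} = 70$
$B = 2043$ ($B = 2113 - 70 = 2043$)
$\frac{B}{m{\left(222,90 \right)}} - \frac{39615}{13416} = \frac{2043}{90 + 2 \cdot 222} - \frac{39615}{13416} = \frac{2043}{90 + 444} - \frac{13205}{4472} = \frac{2043}{534} - \frac{13205}{4472} = 2043 \cdot \frac{1}{534} - \frac{13205}{4472} = \frac{681}{178} - \frac{13205}{4472} = \frac{347471}{398008}$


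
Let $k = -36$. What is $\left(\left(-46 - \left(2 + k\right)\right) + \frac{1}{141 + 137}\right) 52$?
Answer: $- \frac{86710}{139} \approx -623.81$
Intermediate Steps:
$\left(\left(-46 - \left(2 + k\right)\right) + \frac{1}{141 + 137}\right) 52 = \left(\left(-46 - -34\right) + \frac{1}{141 + 137}\right) 52 = \left(\left(-46 + \left(-2 + 36\right)\right) + \frac{1}{278}\right) 52 = \left(\left(-46 + 34\right) + \frac{1}{278}\right) 52 = \left(-12 + \frac{1}{278}\right) 52 = \left(- \frac{3335}{278}\right) 52 = - \frac{86710}{139}$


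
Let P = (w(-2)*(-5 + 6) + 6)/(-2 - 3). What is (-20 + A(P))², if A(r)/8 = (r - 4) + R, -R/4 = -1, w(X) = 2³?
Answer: 44944/25 ≈ 1797.8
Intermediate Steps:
w(X) = 8
R = 4 (R = -4*(-1) = 4)
P = -14/5 (P = (8*(-5 + 6) + 6)/(-2 - 3) = (8*1 + 6)/(-5) = (8 + 6)*(-⅕) = 14*(-⅕) = -14/5 ≈ -2.8000)
A(r) = 8*r (A(r) = 8*((r - 4) + 4) = 8*((-4 + r) + 4) = 8*r)
(-20 + A(P))² = (-20 + 8*(-14/5))² = (-20 - 112/5)² = (-212/5)² = 44944/25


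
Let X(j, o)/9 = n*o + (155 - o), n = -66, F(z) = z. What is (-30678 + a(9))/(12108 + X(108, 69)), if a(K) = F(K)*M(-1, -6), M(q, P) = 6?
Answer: 1276/1171 ≈ 1.0897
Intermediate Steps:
a(K) = 6*K (a(K) = K*6 = 6*K)
X(j, o) = 1395 - 603*o (X(j, o) = 9*(-66*o + (155 - o)) = 9*(155 - 67*o) = 1395 - 603*o)
(-30678 + a(9))/(12108 + X(108, 69)) = (-30678 + 6*9)/(12108 + (1395 - 603*69)) = (-30678 + 54)/(12108 + (1395 - 41607)) = -30624/(12108 - 40212) = -30624/(-28104) = -30624*(-1/28104) = 1276/1171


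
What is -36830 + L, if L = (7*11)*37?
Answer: -33981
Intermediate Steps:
L = 2849 (L = 77*37 = 2849)
-36830 + L = -36830 + 2849 = -33981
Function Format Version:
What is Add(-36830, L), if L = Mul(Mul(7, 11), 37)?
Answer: -33981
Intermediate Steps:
L = 2849 (L = Mul(77, 37) = 2849)
Add(-36830, L) = Add(-36830, 2849) = -33981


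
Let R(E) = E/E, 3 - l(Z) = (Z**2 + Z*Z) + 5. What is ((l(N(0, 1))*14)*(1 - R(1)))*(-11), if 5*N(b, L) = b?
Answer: 0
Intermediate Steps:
N(b, L) = b/5
l(Z) = -2 - 2*Z**2 (l(Z) = 3 - ((Z**2 + Z*Z) + 5) = 3 - ((Z**2 + Z**2) + 5) = 3 - (2*Z**2 + 5) = 3 - (5 + 2*Z**2) = 3 + (-5 - 2*Z**2) = -2 - 2*Z**2)
R(E) = 1
((l(N(0, 1))*14)*(1 - R(1)))*(-11) = (((-2 - 2*((1/5)*0)**2)*14)*(1 - 1*1))*(-11) = (((-2 - 2*0**2)*14)*(1 - 1))*(-11) = (((-2 - 2*0)*14)*0)*(-11) = (((-2 + 0)*14)*0)*(-11) = (-2*14*0)*(-11) = -28*0*(-11) = 0*(-11) = 0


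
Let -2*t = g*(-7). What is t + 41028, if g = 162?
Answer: 41595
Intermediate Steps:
t = 567 (t = -81*(-7) = -½*(-1134) = 567)
t + 41028 = 567 + 41028 = 41595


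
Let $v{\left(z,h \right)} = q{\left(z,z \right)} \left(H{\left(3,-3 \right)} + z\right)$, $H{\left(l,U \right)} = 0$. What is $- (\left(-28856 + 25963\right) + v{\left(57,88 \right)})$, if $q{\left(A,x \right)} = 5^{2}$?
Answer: $1468$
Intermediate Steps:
$q{\left(A,x \right)} = 25$
$v{\left(z,h \right)} = 25 z$ ($v{\left(z,h \right)} = 25 \left(0 + z\right) = 25 z$)
$- (\left(-28856 + 25963\right) + v{\left(57,88 \right)}) = - (\left(-28856 + 25963\right) + 25 \cdot 57) = - (-2893 + 1425) = \left(-1\right) \left(-1468\right) = 1468$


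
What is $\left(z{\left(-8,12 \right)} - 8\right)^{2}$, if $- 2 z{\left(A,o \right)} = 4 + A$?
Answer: $36$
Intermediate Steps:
$z{\left(A,o \right)} = -2 - \frac{A}{2}$ ($z{\left(A,o \right)} = - \frac{4 + A}{2} = -2 - \frac{A}{2}$)
$\left(z{\left(-8,12 \right)} - 8\right)^{2} = \left(\left(-2 - -4\right) - 8\right)^{2} = \left(\left(-2 + 4\right) - 8\right)^{2} = \left(2 - 8\right)^{2} = \left(-6\right)^{2} = 36$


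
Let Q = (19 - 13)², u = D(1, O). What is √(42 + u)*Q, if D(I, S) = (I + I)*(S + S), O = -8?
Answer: 36*√10 ≈ 113.84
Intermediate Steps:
D(I, S) = 4*I*S (D(I, S) = (2*I)*(2*S) = 4*I*S)
u = -32 (u = 4*1*(-8) = -32)
Q = 36 (Q = 6² = 36)
√(42 + u)*Q = √(42 - 32)*36 = √10*36 = 36*√10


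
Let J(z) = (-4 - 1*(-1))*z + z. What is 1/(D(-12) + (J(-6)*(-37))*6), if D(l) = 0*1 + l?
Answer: -1/2676 ≈ -0.00037369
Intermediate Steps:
D(l) = l (D(l) = 0 + l = l)
J(z) = -2*z (J(z) = (-4 + 1)*z + z = -3*z + z = -2*z)
1/(D(-12) + (J(-6)*(-37))*6) = 1/(-12 + (-2*(-6)*(-37))*6) = 1/(-12 + (12*(-37))*6) = 1/(-12 - 444*6) = 1/(-12 - 2664) = 1/(-2676) = -1/2676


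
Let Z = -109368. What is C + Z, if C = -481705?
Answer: -591073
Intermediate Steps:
C + Z = -481705 - 109368 = -591073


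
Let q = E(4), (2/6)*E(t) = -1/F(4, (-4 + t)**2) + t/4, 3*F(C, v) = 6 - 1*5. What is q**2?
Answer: 36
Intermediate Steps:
F(C, v) = 1/3 (F(C, v) = (6 - 1*5)/3 = (6 - 5)/3 = (1/3)*1 = 1/3)
E(t) = -9 + 3*t/4 (E(t) = 3*(-1/1/3 + t/4) = 3*(-1*3 + t*(1/4)) = 3*(-3 + t/4) = -9 + 3*t/4)
q = -6 (q = -9 + (3/4)*4 = -9 + 3 = -6)
q**2 = (-6)**2 = 36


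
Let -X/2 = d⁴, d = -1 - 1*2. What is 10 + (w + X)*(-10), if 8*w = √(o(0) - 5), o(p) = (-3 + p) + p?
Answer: 1630 - 5*I*√2/2 ≈ 1630.0 - 3.5355*I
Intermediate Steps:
d = -3 (d = -1 - 2 = -3)
o(p) = -3 + 2*p
X = -162 (X = -2*(-3)⁴ = -2*81 = -162)
w = I*√2/4 (w = √((-3 + 2*0) - 5)/8 = √((-3 + 0) - 5)/8 = √(-3 - 5)/8 = √(-8)/8 = (2*I*√2)/8 = I*√2/4 ≈ 0.35355*I)
10 + (w + X)*(-10) = 10 + (I*√2/4 - 162)*(-10) = 10 + (-162 + I*√2/4)*(-10) = 10 + (1620 - 5*I*√2/2) = 1630 - 5*I*√2/2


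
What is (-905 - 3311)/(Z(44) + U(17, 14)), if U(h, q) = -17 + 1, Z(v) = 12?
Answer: 1054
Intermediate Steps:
U(h, q) = -16
(-905 - 3311)/(Z(44) + U(17, 14)) = (-905 - 3311)/(12 - 16) = -4216/(-4) = -4216*(-¼) = 1054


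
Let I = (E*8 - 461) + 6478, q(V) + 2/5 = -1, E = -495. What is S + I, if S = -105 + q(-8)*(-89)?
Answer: 10383/5 ≈ 2076.6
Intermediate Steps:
q(V) = -7/5 (q(V) = -⅖ - 1 = -7/5)
S = 98/5 (S = -105 - 7/5*(-89) = -105 + 623/5 = 98/5 ≈ 19.600)
I = 2057 (I = (-495*8 - 461) + 6478 = (-3960 - 461) + 6478 = -4421 + 6478 = 2057)
S + I = 98/5 + 2057 = 10383/5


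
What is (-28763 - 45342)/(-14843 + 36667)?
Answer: -74105/21824 ≈ -3.3956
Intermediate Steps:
(-28763 - 45342)/(-14843 + 36667) = -74105/21824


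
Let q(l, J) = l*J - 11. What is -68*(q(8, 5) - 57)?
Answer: 1904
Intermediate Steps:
q(l, J) = -11 + J*l (q(l, J) = J*l - 11 = -11 + J*l)
-68*(q(8, 5) - 57) = -68*((-11 + 5*8) - 57) = -68*((-11 + 40) - 57) = -68*(29 - 57) = -68*(-28) = 1904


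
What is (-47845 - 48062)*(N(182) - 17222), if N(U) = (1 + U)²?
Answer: -1560119169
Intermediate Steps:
(-47845 - 48062)*(N(182) - 17222) = (-47845 - 48062)*((1 + 182)² - 17222) = -95907*(183² - 17222) = -95907*(33489 - 17222) = -95907*16267 = -1560119169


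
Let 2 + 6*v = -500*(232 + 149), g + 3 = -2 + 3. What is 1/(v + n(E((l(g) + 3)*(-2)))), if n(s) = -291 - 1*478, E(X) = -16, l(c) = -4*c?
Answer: -3/97558 ≈ -3.0751e-5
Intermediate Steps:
g = -2 (g = -3 + (-2 + 3) = -3 + 1 = -2)
n(s) = -769 (n(s) = -291 - 478 = -769)
v = -95251/3 (v = -1/3 + (-500*(232 + 149))/6 = -1/3 + (-500*381)/6 = -1/3 + (1/6)*(-190500) = -1/3 - 31750 = -95251/3 ≈ -31750.)
1/(v + n(E((l(g) + 3)*(-2)))) = 1/(-95251/3 - 769) = 1/(-97558/3) = -3/97558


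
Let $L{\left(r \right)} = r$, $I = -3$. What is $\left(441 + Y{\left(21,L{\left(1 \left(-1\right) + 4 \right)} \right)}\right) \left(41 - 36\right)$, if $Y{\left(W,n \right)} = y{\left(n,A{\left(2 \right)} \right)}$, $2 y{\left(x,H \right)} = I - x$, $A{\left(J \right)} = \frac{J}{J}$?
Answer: $2190$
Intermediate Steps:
$A{\left(J \right)} = 1$
$y{\left(x,H \right)} = - \frac{3}{2} - \frac{x}{2}$ ($y{\left(x,H \right)} = \frac{-3 - x}{2} = - \frac{3}{2} - \frac{x}{2}$)
$Y{\left(W,n \right)} = - \frac{3}{2} - \frac{n}{2}$
$\left(441 + Y{\left(21,L{\left(1 \left(-1\right) + 4 \right)} \right)}\right) \left(41 - 36\right) = \left(441 - \left(\frac{3}{2} + \frac{1 \left(-1\right) + 4}{2}\right)\right) \left(41 - 36\right) = \left(441 - \left(\frac{3}{2} + \frac{-1 + 4}{2}\right)\right) 5 = \left(441 - 3\right) 5 = 438 \cdot 5 = 2190$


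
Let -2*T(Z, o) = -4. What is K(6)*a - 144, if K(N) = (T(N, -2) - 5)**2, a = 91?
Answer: 675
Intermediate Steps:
T(Z, o) = 2 (T(Z, o) = -1/2*(-4) = 2)
K(N) = 9 (K(N) = (2 - 5)**2 = (-3)**2 = 9)
K(6)*a - 144 = 9*91 - 144 = 819 - 144 = 675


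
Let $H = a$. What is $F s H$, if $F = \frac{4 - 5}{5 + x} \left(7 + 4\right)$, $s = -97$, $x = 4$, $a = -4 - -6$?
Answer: $\frac{2134}{9} \approx 237.11$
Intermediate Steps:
$a = 2$ ($a = -4 + 6 = 2$)
$H = 2$
$F = - \frac{11}{9}$ ($F = \frac{4 - 5}{5 + 4} \left(7 + 4\right) = - \frac{1}{9} \cdot 11 = \left(-1\right) \frac{1}{9} \cdot 11 = \left(- \frac{1}{9}\right) 11 = - \frac{11}{9} \approx -1.2222$)
$F s H = \left(- \frac{11}{9}\right) \left(-97\right) 2 = \frac{1067}{9} \cdot 2 = \frac{2134}{9}$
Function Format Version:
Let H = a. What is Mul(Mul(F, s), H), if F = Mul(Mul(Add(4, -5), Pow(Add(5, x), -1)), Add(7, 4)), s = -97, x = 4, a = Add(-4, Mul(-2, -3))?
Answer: Rational(2134, 9) ≈ 237.11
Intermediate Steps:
a = 2 (a = Add(-4, 6) = 2)
H = 2
F = Rational(-11, 9) (F = Mul(Mul(Add(4, -5), Pow(Add(5, 4), -1)), Add(7, 4)) = Mul(Mul(-1, Pow(9, -1)), 11) = Mul(Mul(-1, Rational(1, 9)), 11) = Mul(Rational(-1, 9), 11) = Rational(-11, 9) ≈ -1.2222)
Mul(Mul(F, s), H) = Mul(Mul(Rational(-11, 9), -97), 2) = Mul(Rational(1067, 9), 2) = Rational(2134, 9)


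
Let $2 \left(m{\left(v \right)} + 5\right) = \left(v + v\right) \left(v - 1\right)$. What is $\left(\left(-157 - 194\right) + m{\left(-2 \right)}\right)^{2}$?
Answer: $122500$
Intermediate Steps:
$m{\left(v \right)} = -5 + v \left(-1 + v\right)$ ($m{\left(v \right)} = -5 + \frac{\left(v + v\right) \left(v - 1\right)}{2} = -5 + \frac{2 v \left(-1 + v\right)}{2} = -5 + v \left(-1 + v\right)$)
$\left(\left(-157 - 194\right) + m{\left(-2 \right)}\right)^{2} = \left(\left(-157 - 194\right) - \left(3 - 4\right)\right)^{2} = \left(-351 + \left(-5 + 4 + 2\right)\right)^{2} = \left(-351 + 1\right)^{2} = \left(-350\right)^{2} = 122500$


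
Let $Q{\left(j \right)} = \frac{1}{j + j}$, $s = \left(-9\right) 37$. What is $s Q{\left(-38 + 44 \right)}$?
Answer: $- \frac{111}{4} \approx -27.75$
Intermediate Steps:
$s = -333$
$Q{\left(j \right)} = \frac{1}{2 j}$
$s Q{\left(-38 + 44 \right)} = - 333 \frac{1}{2 \left(-38 + 44\right)} = - 333 \frac{1}{2 \cdot 6} = - 333 \cdot \frac{1}{2} \cdot \frac{1}{6} = \left(-333\right) \frac{1}{12} = - \frac{111}{4}$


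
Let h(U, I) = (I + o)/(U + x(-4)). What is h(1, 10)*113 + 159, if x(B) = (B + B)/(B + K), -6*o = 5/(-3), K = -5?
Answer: 26311/34 ≈ 773.85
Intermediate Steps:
o = 5/18 (o = -5/(6*(-3)) = -5*(-1)/(6*3) = -1/6*(-5/3) = 5/18 ≈ 0.27778)
x(B) = 2*B/(-5 + B) (x(B) = (B + B)/(B - 5) = (2*B)/(-5 + B) = 2*B/(-5 + B))
h(U, I) = (5/18 + I)/(8/9 + U) (h(U, I) = (I + 5/18)/(U + 2*(-4)/(-5 - 4)) = (5/18 + I)/(U + 2*(-4)/(-9)) = (5/18 + I)/(U + 2*(-4)*(-1/9)) = (5/18 + I)/(U + 8/9) = (5/18 + I)/(8/9 + U))
h(1, 10)*113 + 159 = ((5 + 18*10)/(2*(8 + 9*1)))*113 + 159 = ((5 + 180)/(2*(8 + 9)))*113 + 159 = ((1/2)*185/17)*113 + 159 = ((1/2)*(1/17)*185)*113 + 159 = (185/34)*113 + 159 = 20905/34 + 159 = 26311/34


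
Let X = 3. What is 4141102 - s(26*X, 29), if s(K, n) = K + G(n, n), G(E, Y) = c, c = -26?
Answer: 4141050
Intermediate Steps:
G(E, Y) = -26
s(K, n) = -26 + K (s(K, n) = K - 26 = -26 + K)
4141102 - s(26*X, 29) = 4141102 - (-26 + 26*3) = 4141102 - (-26 + 78) = 4141102 - 1*52 = 4141102 - 52 = 4141050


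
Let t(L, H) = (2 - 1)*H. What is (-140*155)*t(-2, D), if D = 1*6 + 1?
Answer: -151900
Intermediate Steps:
D = 7 (D = 6 + 1 = 7)
t(L, H) = H (t(L, H) = 1*H = H)
(-140*155)*t(-2, D) = -140*155*7 = -21700*7 = -151900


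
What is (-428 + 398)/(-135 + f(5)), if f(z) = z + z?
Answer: 6/25 ≈ 0.24000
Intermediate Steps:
f(z) = 2*z
(-428 + 398)/(-135 + f(5)) = (-428 + 398)/(-135 + 2*5) = -30/(-135 + 10) = -30/(-125) = -30*(-1/125) = 6/25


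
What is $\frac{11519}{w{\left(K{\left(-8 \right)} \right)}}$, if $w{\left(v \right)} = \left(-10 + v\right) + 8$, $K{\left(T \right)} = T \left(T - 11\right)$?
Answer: $\frac{11519}{150} \approx 76.793$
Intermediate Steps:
$K{\left(T \right)} = T \left(-11 + T\right)$
$w{\left(v \right)} = -2 + v$
$\frac{11519}{w{\left(K{\left(-8 \right)} \right)}} = \frac{11519}{-2 - 8 \left(-11 - 8\right)} = \frac{11519}{-2 - -152} = \frac{11519}{-2 + 152} = \frac{11519}{150}$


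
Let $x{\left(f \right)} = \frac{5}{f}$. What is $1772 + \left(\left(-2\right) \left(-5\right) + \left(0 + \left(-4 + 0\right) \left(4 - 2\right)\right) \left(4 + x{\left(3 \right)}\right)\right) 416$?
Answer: $- \frac{38780}{3} \approx -12927.0$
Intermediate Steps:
$1772 + \left(\left(-2\right) \left(-5\right) + \left(0 + \left(-4 + 0\right) \left(4 - 2\right)\right) \left(4 + x{\left(3 \right)}\right)\right) 416 = 1772 + \left(\left(-2\right) \left(-5\right) + \left(0 + \left(-4 + 0\right) \left(4 - 2\right)\right) \left(4 + \frac{5}{3}\right)\right) 416 = 1772 + \left(10 + \left(0 - 8\right) \left(4 + 5 \cdot \frac{1}{3}\right)\right) 416 = 1772 + \left(10 + \left(0 - 8\right) \left(4 + \frac{5}{3}\right)\right) 416 = 1772 + \left(10 - \frac{136}{3}\right) 416 = 1772 - \frac{44096}{3} = - \frac{38780}{3}$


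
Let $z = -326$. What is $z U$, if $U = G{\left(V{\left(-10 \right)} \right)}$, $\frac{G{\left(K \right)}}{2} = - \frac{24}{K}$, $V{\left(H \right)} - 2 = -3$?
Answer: $-15648$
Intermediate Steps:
$V{\left(H \right)} = -1$ ($V{\left(H \right)} = 2 - 3 = -1$)
$G{\left(K \right)} = - \frac{48}{K}$ ($G{\left(K \right)} = 2 \left(- \frac{24}{K}\right) = - \frac{48}{K}$)
$U = 48$ ($U = - \frac{48}{-1} = \left(-48\right) \left(-1\right) = 48$)
$z U = \left(-326\right) 48 = -15648$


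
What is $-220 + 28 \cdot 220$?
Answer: $5940$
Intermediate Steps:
$-220 + 28 \cdot 220 = -220 + 6160 = 5940$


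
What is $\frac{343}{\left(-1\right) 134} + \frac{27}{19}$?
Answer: $- \frac{2899}{2546} \approx -1.1386$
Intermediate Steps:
$\frac{343}{\left(-1\right) 134} + \frac{27}{19} = \frac{343}{-134} + 27 \cdot \frac{1}{19} = 343 \left(- \frac{1}{134}\right) + \frac{27}{19} = - \frac{343}{134} + \frac{27}{19} = - \frac{2899}{2546}$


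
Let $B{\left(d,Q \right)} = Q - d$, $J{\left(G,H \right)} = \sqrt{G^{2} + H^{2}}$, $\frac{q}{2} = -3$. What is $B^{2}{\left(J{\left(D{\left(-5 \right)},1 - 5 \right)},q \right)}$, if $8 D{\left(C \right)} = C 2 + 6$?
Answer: $\frac{\left(12 + \sqrt{65}\right)^{2}}{4} \approx 100.62$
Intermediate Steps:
$q = -6$ ($q = 2 \left(-3\right) = -6$)
$D{\left(C \right)} = \frac{3}{4} + \frac{C}{4}$ ($D{\left(C \right)} = \frac{C 2 + 6}{8} = \frac{2 C + 6}{8} = \frac{6 + 2 C}{8} = \frac{3}{4} + \frac{C}{4}$)
$B^{2}{\left(J{\left(D{\left(-5 \right)},1 - 5 \right)},q \right)} = \left(-6 - \sqrt{\left(\frac{3}{4} + \frac{1}{4} \left(-5\right)\right)^{2} + \left(1 - 5\right)^{2}}\right)^{2} = \left(-6 - \sqrt{\left(\frac{3}{4} - \frac{5}{4}\right)^{2} + \left(-4\right)^{2}}\right)^{2} = \left(-6 - \sqrt{\left(- \frac{1}{2}\right)^{2} + 16}\right)^{2} = \left(-6 - \sqrt{\frac{1}{4} + 16}\right)^{2} = \left(-6 - \sqrt{\frac{65}{4}}\right)^{2} = \left(-6 - \frac{\sqrt{65}}{2}\right)^{2}$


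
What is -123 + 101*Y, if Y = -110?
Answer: -11233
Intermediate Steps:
-123 + 101*Y = -123 + 101*(-110) = -123 - 11110 = -11233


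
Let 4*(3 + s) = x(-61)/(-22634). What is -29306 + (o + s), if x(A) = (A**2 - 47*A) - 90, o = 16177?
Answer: -594462625/45268 ≈ -13132.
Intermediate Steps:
x(A) = -90 + A**2 - 47*A
s = -139053/45268 (s = -3 + ((-90 + (-61)**2 - 47*(-61))/(-22634))/4 = -3 + ((-90 + 3721 + 2867)*(-1/22634))/4 = -3 + (6498*(-1/22634))/4 = -3 + (1/4)*(-3249/11317) = -3 - 3249/45268 = -139053/45268 ≈ -3.0718)
-29306 + (o + s) = -29306 + (16177 - 139053/45268) = -29306 + 732161383/45268 = -594462625/45268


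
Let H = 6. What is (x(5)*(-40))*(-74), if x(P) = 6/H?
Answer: 2960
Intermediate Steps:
x(P) = 1 (x(P) = 6/6 = 6*(⅙) = 1)
(x(5)*(-40))*(-74) = (1*(-40))*(-74) = -40*(-74) = 2960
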